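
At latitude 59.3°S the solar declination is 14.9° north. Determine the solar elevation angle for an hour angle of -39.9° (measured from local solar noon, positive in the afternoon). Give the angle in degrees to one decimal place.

9.1°

With φ = -59.3°, δ = 14.9°, H = -39.90°: sin φ sin δ = -0.2211, cos φ cos δ cos H = 0.3785, so cos θ_z = 0.1574.
θ_z = arccos(0.1574) = 80.94°, so the elevation is 90° − 80.94° = 9.06°.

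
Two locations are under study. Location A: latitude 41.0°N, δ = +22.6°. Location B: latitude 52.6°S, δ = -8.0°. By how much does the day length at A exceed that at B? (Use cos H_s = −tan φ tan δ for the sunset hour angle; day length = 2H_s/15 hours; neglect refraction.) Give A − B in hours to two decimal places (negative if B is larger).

+1.42 h

A: H_s = arccos(−tan 41.0° · tan 22.6°) = 111.21°, so 2H_s/15 = 14.8280 h.
B: H_s = arccos(−tan -52.6° · tan -8.0°) = 100.59°, so 2H_s/15 = 13.4120 h.
A − B = 14.8280 − 13.4120 = 1.4160 h.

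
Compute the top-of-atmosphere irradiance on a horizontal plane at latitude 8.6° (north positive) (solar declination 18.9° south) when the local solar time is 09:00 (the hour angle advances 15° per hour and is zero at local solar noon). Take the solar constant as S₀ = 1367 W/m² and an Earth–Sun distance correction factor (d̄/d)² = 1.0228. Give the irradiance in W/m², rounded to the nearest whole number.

Hour angle H = 15° × (9 − 12) = -45.00°.
cos θ_z = sin φ sin δ + cos φ cos δ cos H = (0.1495)(-0.3239) + (0.9888)(0.9461)(0.7071) = 0.6131.
Top-of-atmosphere irradiance = S₀ (d̄/d)² cos θ_z = 1367 × 1.0228 × 0.6131 = 857.22 W/m².

857 W/m²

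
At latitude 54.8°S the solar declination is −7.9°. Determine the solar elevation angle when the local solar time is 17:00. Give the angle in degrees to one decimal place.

15.1°

Hour angle H = 15° × (17 − 12) = 75.00°.
cos θ_z = sin φ sin δ + cos φ cos δ cos H = (-0.8171)(-0.1374) + (0.5764)(0.9905)(0.2588) = 0.2600.
θ_z = arccos(0.2600) = 74.93°, so the elevation is 90° − 74.93° = 15.07°.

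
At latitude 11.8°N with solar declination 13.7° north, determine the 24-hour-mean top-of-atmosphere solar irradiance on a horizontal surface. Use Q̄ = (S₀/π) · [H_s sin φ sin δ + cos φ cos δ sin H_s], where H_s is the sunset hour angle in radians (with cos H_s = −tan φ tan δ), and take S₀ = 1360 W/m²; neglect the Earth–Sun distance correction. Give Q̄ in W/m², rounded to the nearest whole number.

445 W/m²

cos H_s = −tan(11.8°) · tan(13.7°) = -0.0509, so H_s = arccos(-0.0509) = 92.92°. In radians, H_s = 1.6218.
H_s sin φ sin δ = 1.6218 × 0.2045 × 0.2368 = 0.0785.
cos φ cos δ sin H_s = 0.9789 × 0.9715 × 0.9987 = 0.9498.
Q̄ = (1360/π) × (0.0785 + 0.9498) = 432.90 × 1.0283 = 445.15 W/m².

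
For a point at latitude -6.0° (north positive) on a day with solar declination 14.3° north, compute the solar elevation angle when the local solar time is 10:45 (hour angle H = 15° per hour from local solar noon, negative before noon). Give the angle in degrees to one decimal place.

62.5°

Hour angle H = 15° × (10.75 − 12) = -18.75°.
cos θ_z = sin(-6.0°) sin(14.3°) + cos(-6.0°) cos(14.3°) cos(-18.75°) = -0.0258 + 0.9126 = 0.8868.
θ_z = arccos(0.8868) = 27.53°, so the elevation is 90° − 27.53° = 62.47°.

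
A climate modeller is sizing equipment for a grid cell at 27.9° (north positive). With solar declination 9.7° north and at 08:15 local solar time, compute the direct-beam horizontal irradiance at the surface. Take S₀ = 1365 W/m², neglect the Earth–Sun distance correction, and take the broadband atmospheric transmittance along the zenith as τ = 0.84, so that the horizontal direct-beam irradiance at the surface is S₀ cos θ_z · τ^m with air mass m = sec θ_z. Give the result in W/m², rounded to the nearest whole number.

Hour angle H = 15° × (8.25 − 12) = -56.25°.
With φ = 27.9°, δ = 9.7°, H = -56.25°: sin φ sin δ = 0.0788, cos φ cos δ cos H = 0.4840, so cos θ_z = 0.5628.
Air mass m = 1/cos θ_z = 1/0.5628 = 1.777; τ^m = 0.84^1.777 = 0.7336.
Surface direct beam = 1365 × 0.5628 × 0.7336 = 563.57 W/m².

564 W/m²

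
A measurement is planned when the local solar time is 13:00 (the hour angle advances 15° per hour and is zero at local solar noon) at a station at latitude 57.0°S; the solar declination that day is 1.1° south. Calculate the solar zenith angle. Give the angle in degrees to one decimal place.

57.2°

Hour angle H = 15° × (13 − 12) = 15.00°.
cos θ_z = sin φ sin δ + cos φ cos δ cos H = (-0.8387)(-0.0192) + (0.5446)(0.9998)(0.9659) = 0.5420.
θ_z = arccos(0.5420) = 57.18°.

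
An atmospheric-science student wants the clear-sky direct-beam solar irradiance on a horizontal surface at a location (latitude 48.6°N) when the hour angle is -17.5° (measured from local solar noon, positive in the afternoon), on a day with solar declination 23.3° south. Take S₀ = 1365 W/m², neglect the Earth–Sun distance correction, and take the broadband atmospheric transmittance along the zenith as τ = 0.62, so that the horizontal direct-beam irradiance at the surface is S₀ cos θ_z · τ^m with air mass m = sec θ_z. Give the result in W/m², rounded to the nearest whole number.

With φ = 48.6°, δ = -23.3°, H = -17.50°: sin φ sin δ = -0.2967, cos φ cos δ cos H = 0.5793, so cos θ_z = 0.2826.
Air mass m = 1/cos θ_z = 1/0.2826 = 3.539; τ^m = 0.62^3.539 = 0.1842.
Surface direct beam = 1365 × 0.2826 × 0.1842 = 71.05 W/m².

71 W/m²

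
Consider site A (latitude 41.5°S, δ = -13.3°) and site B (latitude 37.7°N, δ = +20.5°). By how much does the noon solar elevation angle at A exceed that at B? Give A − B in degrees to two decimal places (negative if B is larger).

-11.00°

A: 90° − |-41.5 − (-13.3)| = 61.80°.
B: 90° − |37.7 − (20.5)| = 72.80°.
A − B = 61.80 − 72.80 = -11.00°.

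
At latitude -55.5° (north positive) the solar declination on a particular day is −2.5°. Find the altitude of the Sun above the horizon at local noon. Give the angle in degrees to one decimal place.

At local solar noon the hour angle is zero, so the elevation is 90° − |φ − δ| = 90° − |-55.5° − (-2.5°)| = 90° − 53.0° = 37.0°.

37.0°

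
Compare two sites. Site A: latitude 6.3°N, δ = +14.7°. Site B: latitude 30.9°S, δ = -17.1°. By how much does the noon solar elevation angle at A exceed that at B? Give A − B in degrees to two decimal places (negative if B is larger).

A: 90° − |6.3 − (14.7)| = 81.60°.
B: 90° − |-30.9 − (-17.1)| = 76.20°.
A − B = 81.60 − 76.20 = 5.40°.

+5.40°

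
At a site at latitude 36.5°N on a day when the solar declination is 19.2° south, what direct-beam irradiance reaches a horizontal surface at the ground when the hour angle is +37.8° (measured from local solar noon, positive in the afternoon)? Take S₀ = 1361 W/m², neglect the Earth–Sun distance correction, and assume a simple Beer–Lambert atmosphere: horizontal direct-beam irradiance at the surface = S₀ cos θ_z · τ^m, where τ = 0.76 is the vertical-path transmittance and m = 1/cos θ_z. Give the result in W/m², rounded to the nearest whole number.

cos θ_z = sin φ sin δ + cos φ cos δ cos H = (0.5948)(-0.3289) + (0.8039)(0.9444)(0.7902) = 0.4043.
Air mass m = 1/cos θ_z = 1/0.4043 = 2.473; τ^m = 0.76^2.473 = 0.5073.
Surface direct beam = 1361 × 0.4043 × 0.5073 = 279.14 W/m².

279 W/m²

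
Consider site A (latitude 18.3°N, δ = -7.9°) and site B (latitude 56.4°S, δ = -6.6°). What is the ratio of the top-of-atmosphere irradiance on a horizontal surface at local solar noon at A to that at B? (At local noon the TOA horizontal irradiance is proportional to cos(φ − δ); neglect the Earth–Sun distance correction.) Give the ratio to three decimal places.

1.390

A: cos θ_z = cos(18.3° − (-7.9°)) = 0.8973.
B: cos θ_z = cos(-56.4° − (-6.6°)) = 0.6455.
Ratio A/B = 0.8973 / 0.6455 = 1.3901.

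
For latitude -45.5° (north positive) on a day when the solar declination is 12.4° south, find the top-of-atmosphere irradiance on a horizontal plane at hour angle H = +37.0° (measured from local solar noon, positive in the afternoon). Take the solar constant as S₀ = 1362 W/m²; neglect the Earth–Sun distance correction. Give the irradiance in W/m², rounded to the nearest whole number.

With φ = -45.5°, δ = -12.4°, H = 37.00°: sin φ sin δ = 0.1532, cos φ cos δ cos H = 0.5467, so cos θ_z = 0.6999.
Top-of-atmosphere irradiance = S₀ cos θ_z = 1362 × 0.6999 = 953.26 W/m².

953 W/m²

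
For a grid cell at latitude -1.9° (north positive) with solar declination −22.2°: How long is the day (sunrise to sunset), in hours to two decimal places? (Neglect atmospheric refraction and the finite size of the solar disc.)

12.10 hours

The sunset hour angle satisfies cos H_s = −tan φ tan δ = -0.0135, giving H_s = 90.77°.
Day length = 2 H_s / 15° h⁻¹ = 181.54° / 15 = 12.103 h.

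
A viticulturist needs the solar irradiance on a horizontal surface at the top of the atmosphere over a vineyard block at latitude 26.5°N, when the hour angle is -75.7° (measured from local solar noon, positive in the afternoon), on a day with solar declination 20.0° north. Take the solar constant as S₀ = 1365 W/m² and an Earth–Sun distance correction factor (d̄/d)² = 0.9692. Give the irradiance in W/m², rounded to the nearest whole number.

cos θ_z = sin(26.5°) sin(20.0°) + cos(26.5°) cos(20.0°) cos(-75.70°) = 0.1526 + 0.2077 = 0.3603.
Top-of-atmosphere irradiance = S₀ (d̄/d)² cos θ_z = 1365 × 0.9692 × 0.3603 = 476.66 W/m².

477 W/m²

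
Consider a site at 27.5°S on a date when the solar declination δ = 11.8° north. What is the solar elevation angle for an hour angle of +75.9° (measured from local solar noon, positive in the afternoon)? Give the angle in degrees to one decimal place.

cos θ_z = sin φ sin δ + cos φ cos δ cos H = (-0.4617)(0.2045) + (0.8870)(0.9789)(0.2436) = 0.1171.
θ_z = arccos(0.1171) = 83.28°, so the elevation is 90° − 83.28° = 6.72°.

6.7°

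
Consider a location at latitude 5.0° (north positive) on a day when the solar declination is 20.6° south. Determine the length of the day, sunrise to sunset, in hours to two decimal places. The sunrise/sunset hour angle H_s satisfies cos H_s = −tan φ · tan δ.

11.75 hours

−tan φ tan δ = −(0.0875)(-0.3759) = 0.0329; H_s = arccos(0.0329) = 88.11°.
Day length = 2 H_s / 15° h⁻¹ = 176.22° / 15 = 11.748 h.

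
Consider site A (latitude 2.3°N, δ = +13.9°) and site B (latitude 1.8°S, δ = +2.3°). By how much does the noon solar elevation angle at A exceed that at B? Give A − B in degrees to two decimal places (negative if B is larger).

A: 90° − |2.3 − (13.9)| = 78.40°.
B: 90° − |-1.8 − (2.3)| = 85.90°.
A − B = 78.40 − 85.90 = -7.50°.

-7.50°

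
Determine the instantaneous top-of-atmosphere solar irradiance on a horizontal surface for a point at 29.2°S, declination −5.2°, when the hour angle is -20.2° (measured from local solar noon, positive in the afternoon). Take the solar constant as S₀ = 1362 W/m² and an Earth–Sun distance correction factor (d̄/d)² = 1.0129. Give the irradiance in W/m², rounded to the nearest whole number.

cos θ_z = sin φ sin δ + cos φ cos δ cos H = (-0.4879)(-0.0906) + (0.8729)(0.9959)(0.9385) = 0.8601.
Top-of-atmosphere irradiance = S₀ (d̄/d)² cos θ_z = 1362 × 1.0129 × 0.8601 = 1186.57 W/m².

1187 W/m²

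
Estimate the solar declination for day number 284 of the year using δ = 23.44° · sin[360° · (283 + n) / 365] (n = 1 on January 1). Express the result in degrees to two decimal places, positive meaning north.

360 × (283 + 284) / 365 = 559.233°; sin(559.233°) = -0.3294.
δ = 23.44 × -0.3294 = -7.721° ≈ -7.72°.

-7.72°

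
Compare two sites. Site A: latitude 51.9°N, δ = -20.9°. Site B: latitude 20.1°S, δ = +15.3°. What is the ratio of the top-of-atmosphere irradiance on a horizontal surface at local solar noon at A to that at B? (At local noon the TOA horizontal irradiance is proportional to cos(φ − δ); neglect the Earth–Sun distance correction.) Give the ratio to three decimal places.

A: cos θ_z = cos(51.9° − (-20.9°)) = 0.2957.
B: cos θ_z = cos(-20.1° − (15.3°)) = 0.8151.
Ratio A/B = 0.2957 / 0.8151 = 0.3628.

0.363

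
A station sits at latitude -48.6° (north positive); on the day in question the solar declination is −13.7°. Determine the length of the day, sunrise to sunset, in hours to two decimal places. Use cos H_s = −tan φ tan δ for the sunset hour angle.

The sunset hour angle satisfies cos H_s = −tan φ tan δ = -0.2765, giving H_s = 106.05°.
Day length = 2 H_s / 15° h⁻¹ = 212.10° / 15 = 14.140 h.

14.14 hours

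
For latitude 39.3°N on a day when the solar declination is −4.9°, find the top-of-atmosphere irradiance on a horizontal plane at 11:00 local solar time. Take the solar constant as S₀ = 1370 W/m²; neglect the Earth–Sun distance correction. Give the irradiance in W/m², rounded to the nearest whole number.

946 W/m²

Hour angle H = 15° × (11 − 12) = -15.00°.
With φ = 39.3°, δ = -4.9°, H = -15.00°: sin φ sin δ = -0.0541, cos φ cos δ cos H = 0.7447, so cos θ_z = 0.6906.
Top-of-atmosphere irradiance = S₀ cos θ_z = 1370 × 0.6906 = 946.12 W/m².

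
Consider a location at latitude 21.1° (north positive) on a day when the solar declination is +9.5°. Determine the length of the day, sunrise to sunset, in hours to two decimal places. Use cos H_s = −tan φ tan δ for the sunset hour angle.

The sunset hour angle satisfies cos H_s = −tan φ tan δ = -0.0646, giving H_s = 93.70°.
Day length = 2 H_s / 15° h⁻¹ = 187.40° / 15 = 12.493 h.

12.49 hours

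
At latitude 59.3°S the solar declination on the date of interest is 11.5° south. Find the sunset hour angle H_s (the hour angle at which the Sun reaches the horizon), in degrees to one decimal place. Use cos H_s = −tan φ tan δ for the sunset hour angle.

cos H_s = −tan(-59.3°) · tan(-11.5°) = -0.3427, so H_s = arccos(-0.3427) = 110.04°.

110.0°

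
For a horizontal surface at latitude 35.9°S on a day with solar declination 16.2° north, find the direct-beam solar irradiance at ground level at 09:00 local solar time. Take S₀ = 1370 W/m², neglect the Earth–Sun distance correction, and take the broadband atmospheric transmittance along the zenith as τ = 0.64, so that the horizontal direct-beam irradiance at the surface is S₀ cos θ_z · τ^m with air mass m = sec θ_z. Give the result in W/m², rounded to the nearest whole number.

167 W/m²

Hour angle H = 15° × (9 − 12) = -45.00°.
With φ = -35.9°, δ = 16.2°, H = -45.00°: sin φ sin δ = -0.1636, cos φ cos δ cos H = 0.5500, so cos θ_z = 0.3864.
Air mass m = 1/cos θ_z = 1/0.3864 = 2.588; τ^m = 0.64^2.588 = 0.3151.
Surface direct beam = 1370 × 0.3864 × 0.3151 = 166.80 W/m².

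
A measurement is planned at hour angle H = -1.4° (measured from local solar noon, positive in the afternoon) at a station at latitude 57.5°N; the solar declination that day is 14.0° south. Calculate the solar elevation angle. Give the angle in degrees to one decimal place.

With φ = 57.5°, δ = -14.0°, H = -1.40°: sin φ sin δ = -0.2040, cos φ cos δ cos H = 0.5212, so cos θ_z = 0.3172.
θ_z = arccos(0.3172) = 71.51°, so the elevation is 90° − 71.51° = 18.49°.

18.5°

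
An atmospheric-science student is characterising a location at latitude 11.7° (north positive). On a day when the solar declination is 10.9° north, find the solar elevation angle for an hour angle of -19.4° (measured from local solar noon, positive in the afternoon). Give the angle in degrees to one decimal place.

cos θ_z = sin φ sin δ + cos φ cos δ cos H = (0.2028)(0.1891) + (0.9792)(0.9820)(0.9432) = 0.9453.
θ_z = arccos(0.9453) = 19.04°, so the elevation is 90° − 19.04° = 70.96°.

71.0°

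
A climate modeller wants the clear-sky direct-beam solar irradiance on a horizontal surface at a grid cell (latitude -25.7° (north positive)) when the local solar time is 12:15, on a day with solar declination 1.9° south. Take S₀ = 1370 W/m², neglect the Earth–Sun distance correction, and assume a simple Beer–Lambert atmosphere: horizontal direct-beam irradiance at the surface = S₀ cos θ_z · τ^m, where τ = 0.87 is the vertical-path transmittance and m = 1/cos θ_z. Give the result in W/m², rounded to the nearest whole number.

1074 W/m²

Hour angle H = 15° × (12.25 − 12) = 3.75°.
cos θ_z = sin(-25.7°) sin(-1.9°) + cos(-25.7°) cos(-1.9°) cos(3.75°) = 0.0144 + 0.8987 = 0.9131.
Air mass m = 1/cos θ_z = 1/0.9131 = 1.095; τ^m = 0.87^1.095 = 0.8586.
Surface direct beam = 1370 × 0.9131 × 0.8586 = 1074.06 W/m².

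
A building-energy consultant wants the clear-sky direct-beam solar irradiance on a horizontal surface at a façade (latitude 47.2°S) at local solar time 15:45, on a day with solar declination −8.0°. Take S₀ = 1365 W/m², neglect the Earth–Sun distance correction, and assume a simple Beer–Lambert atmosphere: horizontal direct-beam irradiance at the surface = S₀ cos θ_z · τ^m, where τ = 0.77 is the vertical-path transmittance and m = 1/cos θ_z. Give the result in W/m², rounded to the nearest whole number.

375 W/m²

Hour angle H = 15° × (15.75 − 12) = 56.25°.
With φ = -47.2°, δ = -8.0°, H = 56.25°: sin φ sin δ = 0.1021, cos φ cos δ cos H = 0.3738, so cos θ_z = 0.4759.
Air mass m = 1/cos θ_z = 1/0.4759 = 2.101; τ^m = 0.77^2.101 = 0.5775.
Surface direct beam = 1365 × 0.4759 × 0.5775 = 375.15 W/m².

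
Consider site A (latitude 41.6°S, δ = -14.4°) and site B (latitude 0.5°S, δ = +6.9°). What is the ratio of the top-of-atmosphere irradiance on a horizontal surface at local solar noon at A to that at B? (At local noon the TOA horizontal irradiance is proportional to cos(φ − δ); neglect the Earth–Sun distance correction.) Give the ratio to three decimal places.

0.897

A: cos θ_z = cos(-41.6° − (-14.4°)) = 0.8894.
B: cos θ_z = cos(-0.5° − (6.9°)) = 0.9917.
Ratio A/B = 0.8894 / 0.9917 = 0.8968.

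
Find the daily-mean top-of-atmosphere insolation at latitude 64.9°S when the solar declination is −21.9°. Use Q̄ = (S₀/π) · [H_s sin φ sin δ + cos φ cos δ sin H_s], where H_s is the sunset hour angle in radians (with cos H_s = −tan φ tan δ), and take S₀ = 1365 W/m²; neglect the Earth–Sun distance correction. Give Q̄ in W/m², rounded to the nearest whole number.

470 W/m²

−tan φ tan δ = −(-2.1348)(-0.4020) = -0.8582; H_s = arccos(-0.8582) = 149.12°. In radians, H_s = 2.6026.
H_s sin φ sin δ = 2.6026 × -0.9056 × -0.3730 = 0.8791.
cos φ cos δ sin H_s = 0.4242 × 0.9278 × 0.5133 = 0.2020.
Q̄ = (1365/π) × (0.8791 + 0.2020) = 434.49 × 1.0811 = 469.73 W/m².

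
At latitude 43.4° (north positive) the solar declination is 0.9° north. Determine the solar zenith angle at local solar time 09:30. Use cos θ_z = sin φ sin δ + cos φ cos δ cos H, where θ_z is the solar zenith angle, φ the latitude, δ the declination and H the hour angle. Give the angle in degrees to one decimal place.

Hour angle H = 15° × (9.5 − 12) = -37.50°.
With φ = 43.4°, δ = 0.9°, H = -37.50°: sin φ sin δ = 0.0108, cos φ cos δ cos H = 0.5764, so cos θ_z = 0.5872.
θ_z = arccos(0.5872) = 54.04°.

54.0°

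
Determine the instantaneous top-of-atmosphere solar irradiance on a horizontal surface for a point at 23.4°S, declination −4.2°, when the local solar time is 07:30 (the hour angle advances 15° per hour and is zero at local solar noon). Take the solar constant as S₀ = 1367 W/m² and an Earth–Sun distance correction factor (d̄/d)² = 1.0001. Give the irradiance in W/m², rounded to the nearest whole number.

Hour angle H = 15° × (7.5 − 12) = -67.50°.
cos θ_z = sin φ sin δ + cos φ cos δ cos H = (-0.3971)(-0.0732) + (0.9178)(0.9973)(0.3827) = 0.3794.
Top-of-atmosphere irradiance = S₀ (d̄/d)² cos θ_z = 1367 × 1.0001 × 0.3794 = 518.69 W/m².

519 W/m²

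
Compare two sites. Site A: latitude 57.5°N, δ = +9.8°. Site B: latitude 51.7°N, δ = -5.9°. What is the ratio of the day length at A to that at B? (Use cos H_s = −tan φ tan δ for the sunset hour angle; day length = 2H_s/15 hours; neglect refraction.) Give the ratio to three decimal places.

A: H_s = arccos(−tan 57.5° · tan 9.8°) = 105.73°, so 2H_s/15 = 14.0973 h.
B: H_s = arccos(−tan 51.7° · tan -5.9°) = 82.48°, so 2H_s/15 = 10.9973 h.
Ratio A/B = 14.0973 / 10.9973 = 1.2819.

1.282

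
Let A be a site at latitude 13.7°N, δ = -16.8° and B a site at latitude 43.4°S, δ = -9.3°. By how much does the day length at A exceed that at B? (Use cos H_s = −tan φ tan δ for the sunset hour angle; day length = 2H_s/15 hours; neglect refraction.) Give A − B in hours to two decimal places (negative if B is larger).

A: H_s = arccos(−tan 13.7° · tan -16.8°) = 85.78°, so 2H_s/15 = 11.4373 h.
B: H_s = arccos(−tan -43.4° · tan -9.3°) = 98.91°, so 2H_s/15 = 13.1880 h.
A − B = 11.4373 − 13.1880 = -1.7507 h.

-1.75 h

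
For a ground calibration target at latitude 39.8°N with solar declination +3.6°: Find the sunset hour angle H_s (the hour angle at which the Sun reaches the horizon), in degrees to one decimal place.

93.0°

cos H_s = −tan(39.8°) · tan(3.6°) = -0.0524, so H_s = arccos(-0.0524) = 93.00°.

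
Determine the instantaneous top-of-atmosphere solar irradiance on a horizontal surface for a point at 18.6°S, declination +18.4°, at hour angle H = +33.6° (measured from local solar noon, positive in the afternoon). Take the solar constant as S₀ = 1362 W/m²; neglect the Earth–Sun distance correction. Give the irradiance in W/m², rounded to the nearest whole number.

883 W/m²

cos θ_z = sin φ sin δ + cos φ cos δ cos H = (-0.3190)(0.3156) + (0.9478)(0.9489)(0.8329) = 0.6484.
Top-of-atmosphere irradiance = S₀ cos θ_z = 1362 × 0.6484 = 883.12 W/m².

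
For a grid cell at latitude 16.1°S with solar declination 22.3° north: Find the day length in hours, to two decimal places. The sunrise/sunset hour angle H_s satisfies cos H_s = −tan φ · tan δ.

cos H_s = −tan(-16.1°) · tan(22.3°) = 0.1184, so H_s = arccos(0.1184) = 83.20°.
Day length = 2 H_s / 15° h⁻¹ = 166.40° / 15 = 11.093 h.

11.09 hours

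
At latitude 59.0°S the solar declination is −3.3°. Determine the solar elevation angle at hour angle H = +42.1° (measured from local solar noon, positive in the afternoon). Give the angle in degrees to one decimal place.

25.5°

cos θ_z = sin(-59.0°) sin(-3.3°) + cos(-59.0°) cos(-3.3°) cos(42.10°) = 0.0493 + 0.3815 = 0.4308.
θ_z = arccos(0.4308) = 64.48°, so the elevation is 90° − 64.48° = 25.52°.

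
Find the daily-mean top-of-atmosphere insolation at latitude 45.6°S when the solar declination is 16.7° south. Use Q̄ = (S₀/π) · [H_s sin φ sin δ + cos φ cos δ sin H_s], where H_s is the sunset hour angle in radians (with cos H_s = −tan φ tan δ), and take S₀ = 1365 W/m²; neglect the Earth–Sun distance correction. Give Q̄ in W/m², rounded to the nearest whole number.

The sunset hour angle satisfies cos H_s = −tan φ tan δ = -0.3064, giving H_s = 107.84°. In radians, H_s = 1.8822.
H_s sin φ sin δ = 1.8822 × -0.7145 × -0.2874 = 0.3865.
cos φ cos δ sin H_s = 0.6997 × 0.9578 × 0.9519 = 0.6379.
Q̄ = (1365/π) × (0.3865 + 0.6379) = 434.49 × 1.0244 = 445.09 W/m².

445 W/m²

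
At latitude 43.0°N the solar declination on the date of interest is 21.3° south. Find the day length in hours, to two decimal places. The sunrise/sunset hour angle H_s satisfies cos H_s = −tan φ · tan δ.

The sunset hour angle satisfies cos H_s = −tan φ tan δ = 0.3636, giving H_s = 68.68°.
Day length = 2 H_s / 15° h⁻¹ = 137.36° / 15 = 9.157 h.

9.16 hours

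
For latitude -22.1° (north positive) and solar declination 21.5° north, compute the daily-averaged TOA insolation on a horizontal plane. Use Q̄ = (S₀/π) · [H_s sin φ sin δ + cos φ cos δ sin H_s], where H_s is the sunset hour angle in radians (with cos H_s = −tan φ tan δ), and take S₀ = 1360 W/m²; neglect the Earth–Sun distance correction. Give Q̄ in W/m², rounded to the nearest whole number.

The sunset hour angle satisfies cos H_s = −tan φ tan δ = 0.1600, giving H_s = 80.79°. In radians, H_s = 1.4101.
H_s sin φ sin δ = 1.4101 × -0.3762 × 0.3665 = -0.1944.
cos φ cos δ sin H_s = 0.9265 × 0.9304 × 0.9871 = 0.8509.
Q̄ = (1360/π) × (-0.1944 + 0.8509) = 432.90 × 0.6565 = 284.20 W/m².

284 W/m²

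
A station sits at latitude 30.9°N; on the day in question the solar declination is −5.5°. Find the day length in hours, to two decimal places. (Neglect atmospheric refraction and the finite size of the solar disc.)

11.56 hours

The sunset hour angle satisfies cos H_s = −tan φ tan δ = 0.0576, giving H_s = 86.70°.
Day length = 2 H_s / 15° h⁻¹ = 173.40° / 15 = 11.560 h.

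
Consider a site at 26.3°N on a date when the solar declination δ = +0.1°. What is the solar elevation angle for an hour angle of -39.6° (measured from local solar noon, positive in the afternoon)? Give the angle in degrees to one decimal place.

43.8°

cos θ_z = sin(26.3°) sin(0.1°) + cos(26.3°) cos(0.1°) cos(-39.60°) = 0.0008 + 0.6908 = 0.6916.
θ_z = arccos(0.6916) = 46.24°, so the elevation is 90° − 46.24° = 43.76°.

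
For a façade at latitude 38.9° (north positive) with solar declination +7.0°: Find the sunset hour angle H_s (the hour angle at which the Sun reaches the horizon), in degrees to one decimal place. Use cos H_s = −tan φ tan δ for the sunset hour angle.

95.7°

cos H_s = −tan(38.9°) · tan(7.0°) = -0.0991, so H_s = arccos(-0.0991) = 95.69°.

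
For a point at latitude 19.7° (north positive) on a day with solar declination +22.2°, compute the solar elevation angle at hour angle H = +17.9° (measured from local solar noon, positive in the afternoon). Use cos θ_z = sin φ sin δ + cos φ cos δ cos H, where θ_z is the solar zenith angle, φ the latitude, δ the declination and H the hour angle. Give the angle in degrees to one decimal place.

73.1°

With φ = 19.7°, δ = 22.2°, H = 17.90°: sin φ sin δ = 0.1274, cos φ cos δ cos H = 0.8295, so cos θ_z = 0.9569.
θ_z = arccos(0.9569) = 16.88°, so the elevation is 90° − 16.88° = 73.12°.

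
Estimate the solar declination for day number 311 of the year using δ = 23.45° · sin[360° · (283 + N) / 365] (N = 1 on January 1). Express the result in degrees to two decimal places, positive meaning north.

360 × (283 + 311) / 365 = 585.863°; sin(585.863°) = -0.7177.
δ = 23.45 × -0.7177 = -16.830° ≈ -16.83°.

-16.83°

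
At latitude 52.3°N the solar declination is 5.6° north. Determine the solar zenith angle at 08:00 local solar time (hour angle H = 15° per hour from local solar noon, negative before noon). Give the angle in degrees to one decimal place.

Hour angle H = 15° × (8 − 12) = -60.00°.
cos θ_z = sin φ sin δ + cos φ cos δ cos H = (0.7912)(0.0976) + (0.6115)(0.9952)(0.5000) = 0.3815.
θ_z = arccos(0.3815) = 67.57°.

67.6°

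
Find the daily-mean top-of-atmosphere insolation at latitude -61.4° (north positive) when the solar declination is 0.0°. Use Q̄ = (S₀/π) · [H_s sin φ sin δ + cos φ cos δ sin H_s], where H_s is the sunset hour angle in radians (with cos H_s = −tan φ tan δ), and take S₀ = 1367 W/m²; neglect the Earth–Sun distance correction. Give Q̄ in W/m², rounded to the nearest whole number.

208 W/m²

−tan φ tan δ = −(-1.8341)(0.0000) = 0.0000; H_s = arccos(0.0000) = 90.00°. In radians, H_s = 1.5708.
H_s sin φ sin δ = 1.5708 × -0.8780 × 0.0000 = 0.0000.
cos φ cos δ sin H_s = 0.4787 × 1.0000 × 1.0000 = 0.4787.
Q̄ = (1367/π) × (0.0000 + 0.4787) = 435.13 × 0.4787 = 208.30 W/m².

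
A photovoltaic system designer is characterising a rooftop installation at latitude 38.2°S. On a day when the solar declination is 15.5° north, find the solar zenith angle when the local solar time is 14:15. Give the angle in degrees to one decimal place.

62.3°

Hour angle H = 15° × (14.25 − 12) = 33.75°.
With φ = -38.2°, δ = 15.5°, H = 33.75°: sin φ sin δ = -0.1653, cos φ cos δ cos H = 0.6297, so cos θ_z = 0.4644.
θ_z = arccos(0.4644) = 62.33°.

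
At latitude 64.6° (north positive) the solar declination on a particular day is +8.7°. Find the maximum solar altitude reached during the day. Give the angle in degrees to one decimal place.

At local solar noon the hour angle is zero, so the elevation is 90° − |φ − δ| = 90° − |64.6° − (8.7°)| = 90° − 55.9° = 34.1°.

34.1°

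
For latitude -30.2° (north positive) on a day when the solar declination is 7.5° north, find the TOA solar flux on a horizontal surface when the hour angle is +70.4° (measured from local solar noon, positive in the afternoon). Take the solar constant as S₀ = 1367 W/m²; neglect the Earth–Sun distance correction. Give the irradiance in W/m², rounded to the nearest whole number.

303 W/m²

cos θ_z = sin(-30.2°) sin(7.5°) + cos(-30.2°) cos(7.5°) cos(70.40°) = -0.0657 + 0.2874 = 0.2217.
Top-of-atmosphere irradiance = S₀ cos θ_z = 1367 × 0.2217 = 303.06 W/m².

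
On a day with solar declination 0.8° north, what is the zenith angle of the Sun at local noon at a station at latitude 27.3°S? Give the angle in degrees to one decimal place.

28.1°

At local solar noon the hour angle is zero, so the zenith angle is |φ − δ| = |-27.3° − (0.8°)| = 28.1°.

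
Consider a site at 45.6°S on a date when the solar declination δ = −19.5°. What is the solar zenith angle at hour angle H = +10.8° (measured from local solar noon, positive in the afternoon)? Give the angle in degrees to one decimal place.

27.6°

cos θ_z = sin(-45.6°) sin(-19.5°) + cos(-45.6°) cos(-19.5°) cos(10.80°) = 0.2385 + 0.6478 = 0.8863.
θ_z = arccos(0.8863) = 27.59°.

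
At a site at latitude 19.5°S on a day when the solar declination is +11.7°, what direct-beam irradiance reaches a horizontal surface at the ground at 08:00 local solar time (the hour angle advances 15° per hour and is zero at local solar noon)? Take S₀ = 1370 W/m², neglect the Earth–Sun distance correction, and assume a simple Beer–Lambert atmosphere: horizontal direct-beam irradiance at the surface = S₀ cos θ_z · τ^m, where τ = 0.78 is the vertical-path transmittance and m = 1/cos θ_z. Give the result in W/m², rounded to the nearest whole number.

287 W/m²

Hour angle H = 15° × (8 − 12) = -60.00°.
cos θ_z = sin(-19.5°) sin(11.7°) + cos(-19.5°) cos(11.7°) cos(-60.00°) = -0.0677 + 0.4615 = 0.3938.
Air mass m = 1/cos θ_z = 1/0.3938 = 2.539; τ^m = 0.78^2.539 = 0.5321.
Surface direct beam = 1370 × 0.3938 × 0.5321 = 287.07 W/m².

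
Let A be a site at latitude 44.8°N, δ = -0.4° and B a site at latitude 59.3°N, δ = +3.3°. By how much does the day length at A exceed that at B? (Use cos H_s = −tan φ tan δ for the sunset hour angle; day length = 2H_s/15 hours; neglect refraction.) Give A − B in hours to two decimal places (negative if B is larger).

A: H_s = arccos(−tan 44.8° · tan -0.4°) = 89.60°, so 2H_s/15 = 11.9467 h.
B: H_s = arccos(−tan 59.3° · tan 3.3°) = 95.57°, so 2H_s/15 = 12.7427 h.
A − B = 11.9467 − 12.7427 = -0.7960 h.

-0.80 h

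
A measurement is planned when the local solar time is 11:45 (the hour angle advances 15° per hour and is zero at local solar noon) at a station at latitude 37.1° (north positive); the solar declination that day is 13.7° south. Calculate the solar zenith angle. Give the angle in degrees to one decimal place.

Hour angle H = 15° × (11.75 − 12) = -3.75°.
cos θ_z = sin(37.1°) sin(-13.7°) + cos(37.1°) cos(-13.7°) cos(-3.75°) = -0.1429 + 0.7732 = 0.6303.
θ_z = arccos(0.6303) = 50.93°.

50.9°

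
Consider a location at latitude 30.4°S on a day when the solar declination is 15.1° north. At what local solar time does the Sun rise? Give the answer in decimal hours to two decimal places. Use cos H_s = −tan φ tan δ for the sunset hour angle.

6.61 h

The sunset hour angle satisfies cos H_s = −tan φ tan δ = 0.1583, giving H_s = 80.89°.
Sunrise is at 12 − H_s/15 = 12 − 5.393 = 6.607 h local solar time.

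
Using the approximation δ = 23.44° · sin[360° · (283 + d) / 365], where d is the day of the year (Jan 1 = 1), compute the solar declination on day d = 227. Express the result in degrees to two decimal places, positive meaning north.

+14.10°

360 × (283 + 227) / 365 = 503.014°; sin(503.014°) = 0.6016.
δ = 23.44 × 0.6016 = 14.102° ≈ +14.10°.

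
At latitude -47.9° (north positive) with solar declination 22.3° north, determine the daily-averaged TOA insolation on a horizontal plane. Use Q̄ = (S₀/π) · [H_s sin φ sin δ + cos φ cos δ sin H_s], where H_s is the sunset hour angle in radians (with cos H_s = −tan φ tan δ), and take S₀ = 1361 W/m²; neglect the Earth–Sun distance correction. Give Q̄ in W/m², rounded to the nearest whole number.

105 W/m²

cos H_s = −tan(-47.9°) · tan(22.3°) = 0.4539, so H_s = arccos(0.4539) = 63.01°. In radians, H_s = 1.0997.
H_s sin φ sin δ = 1.0997 × -0.7420 × 0.3795 = -0.3097.
cos φ cos δ sin H_s = 0.6704 × 0.9252 × 0.8911 = 0.5527.
Q̄ = (1361/π) × (-0.3097 + 0.5527) = 433.22 × 0.2430 = 105.27 W/m².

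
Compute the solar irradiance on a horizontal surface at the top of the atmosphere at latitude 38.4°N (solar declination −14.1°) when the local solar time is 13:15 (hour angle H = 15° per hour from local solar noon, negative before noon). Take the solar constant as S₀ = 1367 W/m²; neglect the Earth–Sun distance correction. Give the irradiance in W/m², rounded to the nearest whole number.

777 W/m²

Hour angle H = 15° × (13.25 − 12) = 18.75°.
cos θ_z = sin(38.4°) sin(-14.1°) + cos(38.4°) cos(-14.1°) cos(18.75°) = -0.1513 + 0.7197 = 0.5684.
Top-of-atmosphere irradiance = S₀ cos θ_z = 1367 × 0.5684 = 777.00 W/m².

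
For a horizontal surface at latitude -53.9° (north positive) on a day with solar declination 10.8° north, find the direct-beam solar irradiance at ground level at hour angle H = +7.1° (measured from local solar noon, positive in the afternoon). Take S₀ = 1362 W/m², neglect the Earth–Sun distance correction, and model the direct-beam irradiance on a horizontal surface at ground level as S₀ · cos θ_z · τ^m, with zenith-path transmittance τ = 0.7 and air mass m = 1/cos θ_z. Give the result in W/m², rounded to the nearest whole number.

248 W/m²

cos θ_z = sin φ sin δ + cos φ cos δ cos H = (-0.8080)(0.1874) + (0.5892)(0.9823)(0.9923) = 0.4229.
Air mass m = 1/cos θ_z = 1/0.4229 = 2.365; τ^m = 0.7^2.365 = 0.4302.
Surface direct beam = 1362 × 0.4229 × 0.4302 = 247.79 W/m².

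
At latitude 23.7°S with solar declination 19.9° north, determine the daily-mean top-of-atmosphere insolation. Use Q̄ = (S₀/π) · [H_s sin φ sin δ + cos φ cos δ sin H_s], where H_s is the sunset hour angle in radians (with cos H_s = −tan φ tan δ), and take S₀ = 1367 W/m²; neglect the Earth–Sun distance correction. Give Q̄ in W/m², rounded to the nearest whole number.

cos H_s = −tan(-23.7°) · tan(19.9°) = 0.1589, so H_s = arccos(0.1589) = 80.86°. In radians, H_s = 1.4113.
H_s sin φ sin δ = 1.4113 × -0.4019 × 0.3404 = -0.1931.
cos φ cos δ sin H_s = 0.9157 × 0.9403 × 0.9873 = 0.8501.
Q̄ = (1367/π) × (-0.1931 + 0.8501) = 435.13 × 0.6570 = 285.88 W/m².

286 W/m²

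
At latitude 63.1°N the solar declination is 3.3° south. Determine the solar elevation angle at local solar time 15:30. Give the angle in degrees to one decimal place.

Hour angle H = 15° × (15.5 − 12) = 52.50°.
cos θ_z = sin φ sin δ + cos φ cos δ cos H = (0.8918)(-0.0576) + (0.4524)(0.9983)(0.6088) = 0.2236.
θ_z = arccos(0.2236) = 77.08°, so the elevation is 90° − 77.08° = 12.92°.

12.9°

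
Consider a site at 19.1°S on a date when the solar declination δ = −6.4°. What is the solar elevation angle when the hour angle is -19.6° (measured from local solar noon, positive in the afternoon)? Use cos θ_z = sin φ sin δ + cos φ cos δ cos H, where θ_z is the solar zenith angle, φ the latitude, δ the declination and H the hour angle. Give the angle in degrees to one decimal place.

67.1°

cos θ_z = sin(-19.1°) sin(-6.4°) + cos(-19.1°) cos(-6.4°) cos(-19.60°) = 0.0365 + 0.8846 = 0.9211.
θ_z = arccos(0.9211) = 22.91°, so the elevation is 90° − 22.91° = 67.09°.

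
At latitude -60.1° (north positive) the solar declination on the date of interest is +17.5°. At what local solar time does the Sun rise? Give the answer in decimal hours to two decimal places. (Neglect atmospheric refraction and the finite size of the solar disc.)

8.22 h

The sunset hour angle satisfies cos H_s = −tan φ tan δ = 0.5483, giving H_s = 56.75°.
Sunrise is at 12 − H_s/15 = 12 − 3.783 = 8.217 h local solar time.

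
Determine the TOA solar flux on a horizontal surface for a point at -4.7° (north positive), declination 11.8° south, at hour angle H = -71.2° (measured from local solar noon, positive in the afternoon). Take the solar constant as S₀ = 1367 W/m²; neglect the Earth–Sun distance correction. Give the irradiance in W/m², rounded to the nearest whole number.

453 W/m²

With φ = -4.7°, δ = -11.8°, H = -71.20°: sin φ sin δ = 0.0168, cos φ cos δ cos H = 0.3144, so cos θ_z = 0.3312.
Top-of-atmosphere irradiance = S₀ cos θ_z = 1367 × 0.3312 = 452.75 W/m².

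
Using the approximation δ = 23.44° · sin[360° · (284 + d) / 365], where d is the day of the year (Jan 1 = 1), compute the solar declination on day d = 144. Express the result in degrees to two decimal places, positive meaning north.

360 × (284 + 144) / 365 = 422.137°; sin(422.137°) = 0.8841.
δ = 23.44 × 0.8841 = 20.723° ≈ +20.72°.

+20.72°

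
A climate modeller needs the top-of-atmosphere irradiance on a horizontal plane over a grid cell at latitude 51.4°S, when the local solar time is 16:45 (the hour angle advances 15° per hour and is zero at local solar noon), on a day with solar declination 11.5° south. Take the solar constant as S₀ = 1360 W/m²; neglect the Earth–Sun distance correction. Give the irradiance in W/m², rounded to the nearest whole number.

Hour angle H = 15° × (16.75 − 12) = 71.25°.
cos θ_z = sin φ sin δ + cos φ cos δ cos H = (-0.7815)(-0.1994) + (0.6239)(0.9799)(0.3214) = 0.3523.
Top-of-atmosphere irradiance = S₀ cos θ_z = 1360 × 0.3523 = 479.13 W/m².

479 W/m²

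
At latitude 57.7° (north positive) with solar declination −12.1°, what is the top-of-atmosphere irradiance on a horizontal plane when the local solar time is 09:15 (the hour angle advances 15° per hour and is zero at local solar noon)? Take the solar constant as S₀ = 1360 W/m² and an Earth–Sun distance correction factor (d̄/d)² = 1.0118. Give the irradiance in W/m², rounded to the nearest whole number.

297 W/m²

Hour angle H = 15° × (9.25 − 12) = -41.25°.
With φ = 57.7°, δ = -12.1°, H = -41.25°: sin φ sin δ = -0.1772, cos φ cos δ cos H = 0.3928, so cos θ_z = 0.2156.
Top-of-atmosphere irradiance = S₀ (d̄/d)² cos θ_z = 1360 × 1.0118 × 0.2156 = 296.68 W/m².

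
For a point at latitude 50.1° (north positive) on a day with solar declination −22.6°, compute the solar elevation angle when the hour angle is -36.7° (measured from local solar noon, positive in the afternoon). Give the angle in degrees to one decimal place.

10.4°

cos θ_z = sin(50.1°) sin(-22.6°) + cos(50.1°) cos(-22.6°) cos(-36.70°) = -0.2948 + 0.4748 = 0.1800.
θ_z = arccos(0.1800) = 79.63°, so the elevation is 90° − 79.63° = 10.37°.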